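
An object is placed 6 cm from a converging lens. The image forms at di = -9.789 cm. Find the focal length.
1/f = 1/do + 1/di → f = 15.5 cm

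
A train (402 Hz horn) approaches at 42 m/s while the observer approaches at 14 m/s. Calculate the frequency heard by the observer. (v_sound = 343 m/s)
f_obs = f·(v + v_o)/(v − v_s) = 476.8 Hz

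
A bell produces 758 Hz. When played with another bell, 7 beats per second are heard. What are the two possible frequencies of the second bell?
f₂ = 758 ± 7 Hz → 765 Hz or 751 Hz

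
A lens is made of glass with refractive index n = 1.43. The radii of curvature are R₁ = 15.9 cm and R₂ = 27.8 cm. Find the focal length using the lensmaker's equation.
1/f = (n − 1)(1/R₁ − 1/R₂) → f = 86.38 cm (converging lens)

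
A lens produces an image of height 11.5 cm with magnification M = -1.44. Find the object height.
ho = |hi|/|M| = 7.986 cm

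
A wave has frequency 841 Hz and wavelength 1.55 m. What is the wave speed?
v = fλ = 1304 m/s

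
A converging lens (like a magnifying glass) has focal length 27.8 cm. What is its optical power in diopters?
P = 1/f = 3.597 D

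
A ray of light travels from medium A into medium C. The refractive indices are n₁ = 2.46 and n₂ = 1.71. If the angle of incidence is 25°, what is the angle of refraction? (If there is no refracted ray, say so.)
sin θ₂ = (n₁/n₂)·sin θ₁ = 0.608 → θ₂ = 37.44°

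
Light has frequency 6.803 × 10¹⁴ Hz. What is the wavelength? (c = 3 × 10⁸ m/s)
λ = c/f = 441 nm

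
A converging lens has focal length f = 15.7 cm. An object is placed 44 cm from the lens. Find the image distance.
1/di = 1/f − 1/do → di = 24.41 cm (real image)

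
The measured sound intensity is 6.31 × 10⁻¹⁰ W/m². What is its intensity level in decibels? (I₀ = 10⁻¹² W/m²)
β = 10·log₁₀(I/I₀) = 28 dB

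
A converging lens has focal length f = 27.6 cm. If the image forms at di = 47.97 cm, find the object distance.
1/do = 1/f − 1/di → do = 65 cm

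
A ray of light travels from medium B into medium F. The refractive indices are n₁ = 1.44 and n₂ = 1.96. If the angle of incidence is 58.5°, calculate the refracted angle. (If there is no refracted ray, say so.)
sin θ₂ = (n₁/n₂)·sin θ₁ = 0.6264 → θ₂ = 38.79°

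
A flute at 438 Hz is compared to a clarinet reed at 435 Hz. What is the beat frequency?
3 Hz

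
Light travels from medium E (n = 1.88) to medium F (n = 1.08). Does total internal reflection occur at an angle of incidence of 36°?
θc = arcsin(n₂/n₁) = 35.06°; 36° > θc, so yes — total internal reflection.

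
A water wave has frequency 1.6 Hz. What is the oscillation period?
T = 1/f = 0.625 s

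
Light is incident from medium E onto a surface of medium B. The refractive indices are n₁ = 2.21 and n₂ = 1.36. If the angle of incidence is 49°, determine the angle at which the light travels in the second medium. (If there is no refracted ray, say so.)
sin θ₂ = (n₁/n₂)·sin θ₁ = 1.226 > 1, so there is no refracted ray — the light undergoes total internal reflection.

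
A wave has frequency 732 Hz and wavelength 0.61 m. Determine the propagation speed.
v = fλ = 446.5 m/s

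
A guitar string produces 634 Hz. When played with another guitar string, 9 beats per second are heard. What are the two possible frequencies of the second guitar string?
f₂ = 634 ± 9 Hz → 643 Hz or 625 Hz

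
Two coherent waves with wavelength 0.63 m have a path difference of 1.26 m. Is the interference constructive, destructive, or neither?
constructive — path difference = 2λ, a whole number of wavelengths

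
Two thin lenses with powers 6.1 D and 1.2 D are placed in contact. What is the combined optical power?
P_total = P₁ + P₂ = 7.3 D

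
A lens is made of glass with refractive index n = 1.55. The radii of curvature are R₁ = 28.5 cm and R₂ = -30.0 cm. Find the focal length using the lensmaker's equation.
1/f = (n − 1)(1/R₁ − 1/R₂) → f = 26.57 cm (converging lens)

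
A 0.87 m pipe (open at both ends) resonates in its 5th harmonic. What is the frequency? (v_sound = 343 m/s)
fₙ = nv/(2L) = 985.6 Hz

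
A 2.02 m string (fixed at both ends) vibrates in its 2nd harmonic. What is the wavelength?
λₙ = 2L/n = 2.02 m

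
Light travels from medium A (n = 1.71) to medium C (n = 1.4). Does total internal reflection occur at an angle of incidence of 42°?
θc = arcsin(n₂/n₁) = 54.96°; 42° < θc, so no — the ray refracts.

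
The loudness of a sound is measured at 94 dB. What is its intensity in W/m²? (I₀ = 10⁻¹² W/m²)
I = I₀·10^(β/10) = 2.51 × 10⁻³ W/m²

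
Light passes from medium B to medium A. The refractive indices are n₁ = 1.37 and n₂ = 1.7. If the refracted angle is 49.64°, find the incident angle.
sin θ₁ = (n₂/n₁)·sin θ₂ → θ₁ = 71°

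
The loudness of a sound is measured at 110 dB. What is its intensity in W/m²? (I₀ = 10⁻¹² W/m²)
I = I₀·10^(β/10) = 1.00 × 10⁻¹ W/m²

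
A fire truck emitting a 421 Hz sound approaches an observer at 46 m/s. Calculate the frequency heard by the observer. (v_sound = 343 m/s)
f_obs = f·v/(v − v_s) = 486.2 Hz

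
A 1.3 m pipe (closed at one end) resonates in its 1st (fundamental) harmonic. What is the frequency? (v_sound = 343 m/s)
fₙ = nv/(4L) = 65.96 Hz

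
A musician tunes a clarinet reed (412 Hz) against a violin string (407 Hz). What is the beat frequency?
5 Hz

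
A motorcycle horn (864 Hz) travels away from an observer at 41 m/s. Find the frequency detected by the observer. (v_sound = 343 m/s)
f_obs = f·v/(v + v_s) = 771.8 Hz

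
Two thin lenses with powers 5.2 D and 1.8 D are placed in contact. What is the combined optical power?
P_total = P₁ + P₂ = 7.0 D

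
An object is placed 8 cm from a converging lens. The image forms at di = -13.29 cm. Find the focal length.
1/f = 1/do + 1/di → f = 20.1 cm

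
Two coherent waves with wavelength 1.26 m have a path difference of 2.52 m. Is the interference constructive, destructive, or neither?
constructive — path difference = 2λ, a whole number of wavelengths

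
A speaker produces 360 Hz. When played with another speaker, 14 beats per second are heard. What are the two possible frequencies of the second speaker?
f₂ = 360 ± 14 Hz → 374 Hz or 346 Hz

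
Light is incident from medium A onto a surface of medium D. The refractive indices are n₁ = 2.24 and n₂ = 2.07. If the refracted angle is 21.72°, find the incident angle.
sin θ₁ = (n₂/n₁)·sin θ₂ → θ₁ = 20°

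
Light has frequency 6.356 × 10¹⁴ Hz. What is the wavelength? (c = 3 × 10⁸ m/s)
λ = c/f = 472 nm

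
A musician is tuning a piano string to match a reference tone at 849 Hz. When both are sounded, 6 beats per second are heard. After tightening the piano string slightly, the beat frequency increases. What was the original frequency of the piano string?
855 Hz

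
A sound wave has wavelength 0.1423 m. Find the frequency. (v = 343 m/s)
f = v/λ = 2410 Hz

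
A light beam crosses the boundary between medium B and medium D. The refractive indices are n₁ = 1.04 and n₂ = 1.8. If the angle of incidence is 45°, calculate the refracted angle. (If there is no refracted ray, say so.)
sin θ₂ = (n₁/n₂)·sin θ₁ = 0.4086 → θ₂ = 24.11°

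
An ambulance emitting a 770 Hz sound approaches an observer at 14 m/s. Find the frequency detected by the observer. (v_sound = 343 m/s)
f_obs = f·v/(v − v_s) = 802.8 Hz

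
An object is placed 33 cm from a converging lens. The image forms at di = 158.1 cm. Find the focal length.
1/f = 1/do + 1/di → f = 27.3 cm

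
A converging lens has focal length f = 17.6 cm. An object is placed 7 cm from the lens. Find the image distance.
1/di = 1/f − 1/do → di = -11.62 cm (virtual image)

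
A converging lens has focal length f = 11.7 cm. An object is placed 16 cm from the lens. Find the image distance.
1/di = 1/f − 1/do → di = 43.53 cm (real image)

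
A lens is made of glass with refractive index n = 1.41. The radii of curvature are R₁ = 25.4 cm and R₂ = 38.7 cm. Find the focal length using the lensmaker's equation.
1/f = (n − 1)(1/R₁ − 1/R₂) → f = 180.3 cm (converging lens)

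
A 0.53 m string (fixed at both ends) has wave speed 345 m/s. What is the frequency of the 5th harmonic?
fₙ = nv/(2L) = 1627 Hz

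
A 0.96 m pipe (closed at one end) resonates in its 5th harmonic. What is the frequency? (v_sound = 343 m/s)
fₙ = nv/(4L) = 446.6 Hz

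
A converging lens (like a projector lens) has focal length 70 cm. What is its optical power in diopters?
P = 1/f = 1.429 D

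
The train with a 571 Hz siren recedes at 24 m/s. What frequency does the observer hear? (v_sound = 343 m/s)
f_obs = f·v/(v + v_s) = 533.7 Hz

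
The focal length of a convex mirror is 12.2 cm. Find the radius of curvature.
R = 2|f| = 24.4 cm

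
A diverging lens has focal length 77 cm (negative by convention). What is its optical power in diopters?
P = 1/f = -1.299 D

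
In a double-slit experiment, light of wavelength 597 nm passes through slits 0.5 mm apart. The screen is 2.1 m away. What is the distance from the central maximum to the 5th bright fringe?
y = mλL/d = 12.54 mm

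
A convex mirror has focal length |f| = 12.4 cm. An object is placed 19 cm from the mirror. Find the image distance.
f = −12.4 cm (convex); 1/di = 1/f − 1/do → di = -7.503 cm (virtual image, behind mirror)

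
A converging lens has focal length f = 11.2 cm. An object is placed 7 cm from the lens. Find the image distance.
1/di = 1/f − 1/do → di = -18.67 cm (virtual image)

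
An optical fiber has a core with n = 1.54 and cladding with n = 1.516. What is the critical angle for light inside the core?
θc = arcsin(n_cladding/n_core) = 79.87°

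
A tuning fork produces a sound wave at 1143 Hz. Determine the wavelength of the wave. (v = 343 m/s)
λ = v/f = 0.3001 m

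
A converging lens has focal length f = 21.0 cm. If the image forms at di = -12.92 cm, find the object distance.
1/do = 1/f − 1/di → do = 7.999 cm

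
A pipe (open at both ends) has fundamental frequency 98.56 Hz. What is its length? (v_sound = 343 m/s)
L = v/(2f₁) = 1.74 m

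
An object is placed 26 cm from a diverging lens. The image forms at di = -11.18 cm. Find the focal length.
1/f = 1/do + 1/di → f = -19.61 cm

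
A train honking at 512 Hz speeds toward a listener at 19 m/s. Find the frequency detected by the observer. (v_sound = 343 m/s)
f_obs = f·v/(v − v_s) = 542 Hz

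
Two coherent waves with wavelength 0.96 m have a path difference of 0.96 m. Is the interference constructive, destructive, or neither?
constructive — path difference = 1λ, a whole number of wavelengths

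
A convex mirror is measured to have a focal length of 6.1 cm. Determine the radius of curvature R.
R = 2|f| = 12.2 cm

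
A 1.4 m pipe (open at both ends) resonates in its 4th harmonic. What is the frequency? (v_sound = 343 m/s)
fₙ = nv/(2L) = 490 Hz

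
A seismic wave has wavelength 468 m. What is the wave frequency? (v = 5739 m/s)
f = v/λ = 12.26 Hz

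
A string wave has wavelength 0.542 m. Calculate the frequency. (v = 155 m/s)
f = v/λ = 286 Hz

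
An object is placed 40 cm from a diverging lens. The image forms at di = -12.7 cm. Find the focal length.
1/f = 1/do + 1/di → f = -18.61 cm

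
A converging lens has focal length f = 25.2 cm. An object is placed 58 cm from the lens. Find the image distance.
1/di = 1/f − 1/do → di = 44.56 cm (real image)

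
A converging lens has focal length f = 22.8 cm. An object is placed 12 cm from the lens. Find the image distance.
1/di = 1/f − 1/do → di = -25.33 cm (virtual image)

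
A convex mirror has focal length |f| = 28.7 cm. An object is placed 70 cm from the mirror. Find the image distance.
f = −28.7 cm (convex); 1/di = 1/f − 1/do → di = -20.35 cm (virtual image, behind mirror)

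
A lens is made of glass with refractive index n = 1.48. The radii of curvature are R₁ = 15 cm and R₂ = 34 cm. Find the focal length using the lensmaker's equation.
1/f = (n − 1)(1/R₁ − 1/R₂) → f = 55.92 cm (converging lens)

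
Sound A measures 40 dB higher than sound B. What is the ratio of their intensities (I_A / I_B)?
I_A/I_B = 10^(Δβ/10) = 10000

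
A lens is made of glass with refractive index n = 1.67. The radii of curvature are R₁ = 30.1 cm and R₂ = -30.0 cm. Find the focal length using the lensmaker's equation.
1/f = (n − 1)(1/R₁ − 1/R₂) → f = 22.43 cm (converging lens)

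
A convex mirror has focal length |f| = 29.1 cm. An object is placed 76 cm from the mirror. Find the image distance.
f = −29.1 cm (convex); 1/di = 1/f − 1/do → di = -21.04 cm (virtual image, behind mirror)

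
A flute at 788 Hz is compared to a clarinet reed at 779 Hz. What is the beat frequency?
9 Hz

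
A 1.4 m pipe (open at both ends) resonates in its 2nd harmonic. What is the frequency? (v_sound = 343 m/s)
fₙ = nv/(2L) = 245 Hz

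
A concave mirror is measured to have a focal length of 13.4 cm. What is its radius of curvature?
R = 2|f| = 26.8 cm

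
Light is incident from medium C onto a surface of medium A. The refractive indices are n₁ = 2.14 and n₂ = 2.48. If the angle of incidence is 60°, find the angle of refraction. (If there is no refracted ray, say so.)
sin θ₂ = (n₁/n₂)·sin θ₁ = 0.7473 → θ₂ = 48.36°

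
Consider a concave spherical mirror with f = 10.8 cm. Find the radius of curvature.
R = 2|f| = 21.6 cm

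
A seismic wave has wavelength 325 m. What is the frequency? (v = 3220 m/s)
f = v/λ = 9.908 Hz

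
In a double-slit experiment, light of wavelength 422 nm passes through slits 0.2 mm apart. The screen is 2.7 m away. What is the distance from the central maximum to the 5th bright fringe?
y = mλL/d = 28.49 mm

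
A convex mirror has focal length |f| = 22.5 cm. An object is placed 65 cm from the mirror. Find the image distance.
f = −22.5 cm (convex); 1/di = 1/f − 1/do → di = -16.71 cm (virtual image, behind mirror)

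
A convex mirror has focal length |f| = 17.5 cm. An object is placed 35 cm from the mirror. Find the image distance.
f = −17.5 cm (convex); 1/di = 1/f − 1/do → di = -11.67 cm (virtual image, behind mirror)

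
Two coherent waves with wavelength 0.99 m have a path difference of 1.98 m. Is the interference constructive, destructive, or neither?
constructive — path difference = 2λ, a whole number of wavelengths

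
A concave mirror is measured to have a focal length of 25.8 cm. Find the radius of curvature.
R = 2|f| = 51.6 cm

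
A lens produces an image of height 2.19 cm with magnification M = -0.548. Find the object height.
ho = |hi|/|M| = 3.996 cm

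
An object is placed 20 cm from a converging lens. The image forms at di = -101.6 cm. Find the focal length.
1/f = 1/do + 1/di → f = 24.9 cm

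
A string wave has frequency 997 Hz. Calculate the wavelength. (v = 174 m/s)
λ = v/f = 0.1745 m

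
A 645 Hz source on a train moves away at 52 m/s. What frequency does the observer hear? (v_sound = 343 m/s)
f_obs = f·v/(v + v_s) = 560.1 Hz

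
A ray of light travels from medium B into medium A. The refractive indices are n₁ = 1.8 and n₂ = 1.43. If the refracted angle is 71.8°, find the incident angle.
sin θ₁ = (n₂/n₁)·sin θ₂ → θ₁ = 49°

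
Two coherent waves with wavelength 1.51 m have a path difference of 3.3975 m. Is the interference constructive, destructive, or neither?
neither (partial) — path difference = 2.25λ, neither a whole number of wavelengths nor an odd multiple of λ/2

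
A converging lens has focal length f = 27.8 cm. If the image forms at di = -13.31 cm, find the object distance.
1/do = 1/f − 1/di → do = 9.001 cm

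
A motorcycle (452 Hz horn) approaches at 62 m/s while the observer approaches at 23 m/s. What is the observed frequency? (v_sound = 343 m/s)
f_obs = f·(v + v_o)/(v − v_s) = 588.7 Hz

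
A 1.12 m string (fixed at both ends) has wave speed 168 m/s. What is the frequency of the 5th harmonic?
fₙ = nv/(2L) = 375 Hz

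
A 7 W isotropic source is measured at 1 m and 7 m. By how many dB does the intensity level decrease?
Δβ = 20·log₁₀(r₂/r₁) = 16.9 dB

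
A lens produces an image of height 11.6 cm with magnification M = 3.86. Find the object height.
ho = |hi|/|M| = 3.005 cm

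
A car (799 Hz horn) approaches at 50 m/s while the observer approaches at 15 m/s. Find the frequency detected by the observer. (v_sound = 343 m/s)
f_obs = f·(v + v_o)/(v − v_s) = 976.3 Hz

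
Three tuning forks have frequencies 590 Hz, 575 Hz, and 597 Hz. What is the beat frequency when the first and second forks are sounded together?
15 Hz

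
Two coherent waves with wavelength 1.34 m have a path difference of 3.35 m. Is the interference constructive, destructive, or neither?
destructive — path difference = 2.5λ, an odd multiple of λ/2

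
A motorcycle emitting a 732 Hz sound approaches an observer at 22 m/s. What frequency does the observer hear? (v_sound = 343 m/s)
f_obs = f·v/(v − v_s) = 782.2 Hz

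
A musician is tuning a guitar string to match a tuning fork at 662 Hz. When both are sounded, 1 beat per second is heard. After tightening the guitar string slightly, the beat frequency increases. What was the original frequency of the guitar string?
663 Hz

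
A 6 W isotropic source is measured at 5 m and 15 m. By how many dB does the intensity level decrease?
Δβ = 20·log₁₀(r₂/r₁) = 9.542 dB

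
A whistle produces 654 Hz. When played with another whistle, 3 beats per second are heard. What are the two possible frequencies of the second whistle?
f₂ = 654 ± 3 Hz → 657 Hz or 651 Hz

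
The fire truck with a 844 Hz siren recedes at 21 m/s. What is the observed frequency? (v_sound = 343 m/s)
f_obs = f·v/(v + v_s) = 795.3 Hz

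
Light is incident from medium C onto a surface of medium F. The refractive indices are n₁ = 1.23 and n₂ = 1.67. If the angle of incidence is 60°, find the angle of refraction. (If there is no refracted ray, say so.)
sin θ₂ = (n₁/n₂)·sin θ₁ = 0.6379 → θ₂ = 39.63°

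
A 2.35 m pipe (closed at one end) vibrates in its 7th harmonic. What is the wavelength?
λₙ = 4L/n = 1.343 m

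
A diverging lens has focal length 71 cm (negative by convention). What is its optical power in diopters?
P = 1/f = -1.408 D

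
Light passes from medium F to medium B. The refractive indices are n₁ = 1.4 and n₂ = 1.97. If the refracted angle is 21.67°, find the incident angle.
sin θ₁ = (n₂/n₁)·sin θ₂ → θ₁ = 31.31°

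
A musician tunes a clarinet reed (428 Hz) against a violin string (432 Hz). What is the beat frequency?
4 Hz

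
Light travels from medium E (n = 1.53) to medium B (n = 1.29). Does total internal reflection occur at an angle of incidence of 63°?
θc = arcsin(n₂/n₁) = 57.47°; 63° > θc, so yes — total internal reflection.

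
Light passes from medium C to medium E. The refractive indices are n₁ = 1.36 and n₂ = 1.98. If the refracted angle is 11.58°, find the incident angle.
sin θ₁ = (n₂/n₁)·sin θ₂ → θ₁ = 16.99°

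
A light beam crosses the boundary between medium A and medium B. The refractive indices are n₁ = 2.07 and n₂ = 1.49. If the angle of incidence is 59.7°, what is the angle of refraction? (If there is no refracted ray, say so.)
sin θ₂ = (n₁/n₂)·sin θ₁ = 1.199 > 1, so there is no refracted ray — the light undergoes total internal reflection.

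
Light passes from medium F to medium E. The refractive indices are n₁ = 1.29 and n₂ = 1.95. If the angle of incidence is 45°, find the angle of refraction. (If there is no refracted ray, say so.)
sin θ₂ = (n₁/n₂)·sin θ₁ = 0.4678 → θ₂ = 27.89°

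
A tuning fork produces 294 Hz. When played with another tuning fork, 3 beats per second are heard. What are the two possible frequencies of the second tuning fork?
f₂ = 294 ± 3 Hz → 297 Hz or 291 Hz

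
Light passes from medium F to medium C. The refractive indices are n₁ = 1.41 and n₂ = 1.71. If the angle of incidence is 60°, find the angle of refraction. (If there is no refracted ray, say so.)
sin θ₂ = (n₁/n₂)·sin θ₁ = 0.7141 → θ₂ = 45.57°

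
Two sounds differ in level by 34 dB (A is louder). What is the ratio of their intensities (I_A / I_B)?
I_A/I_B = 10^(Δβ/10) = 2512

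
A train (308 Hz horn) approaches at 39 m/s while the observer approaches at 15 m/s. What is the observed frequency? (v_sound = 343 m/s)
f_obs = f·(v + v_o)/(v − v_s) = 362.7 Hz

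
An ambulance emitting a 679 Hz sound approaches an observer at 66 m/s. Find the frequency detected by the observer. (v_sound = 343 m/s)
f_obs = f·v/(v − v_s) = 840.8 Hz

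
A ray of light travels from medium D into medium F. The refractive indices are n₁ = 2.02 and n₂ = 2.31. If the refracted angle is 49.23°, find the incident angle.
sin θ₁ = (n₂/n₁)·sin θ₂ → θ₁ = 60°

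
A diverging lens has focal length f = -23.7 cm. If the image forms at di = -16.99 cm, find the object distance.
1/do = 1/f − 1/di → do = 60.01 cm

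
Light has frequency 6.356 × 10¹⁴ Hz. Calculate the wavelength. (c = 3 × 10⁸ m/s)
λ = c/f = 472 nm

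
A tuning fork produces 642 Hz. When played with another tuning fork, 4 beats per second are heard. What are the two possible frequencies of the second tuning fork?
f₂ = 642 ± 4 Hz → 646 Hz or 638 Hz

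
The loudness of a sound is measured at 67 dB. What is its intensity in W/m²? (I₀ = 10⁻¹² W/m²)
I = I₀·10^(β/10) = 5.01 × 10⁻⁶ W/m²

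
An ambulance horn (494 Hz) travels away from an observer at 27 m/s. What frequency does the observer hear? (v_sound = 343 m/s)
f_obs = f·v/(v + v_s) = 458 Hz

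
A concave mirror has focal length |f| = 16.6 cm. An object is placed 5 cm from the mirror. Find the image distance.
f = +16.6 cm (concave); 1/di = 1/f − 1/do → di = -7.155 cm (virtual image, behind mirror)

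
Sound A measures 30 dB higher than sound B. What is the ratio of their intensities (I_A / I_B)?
I_A/I_B = 10^(Δβ/10) = 1000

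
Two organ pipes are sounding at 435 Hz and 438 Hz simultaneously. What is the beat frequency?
3 Hz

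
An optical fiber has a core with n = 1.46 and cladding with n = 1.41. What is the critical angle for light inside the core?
θc = arcsin(n_cladding/n_core) = 74.96°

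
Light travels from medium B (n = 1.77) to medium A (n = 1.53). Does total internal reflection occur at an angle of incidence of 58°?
θc = arcsin(n₂/n₁) = 59.82°; 58° < θc, so no — the ray refracts.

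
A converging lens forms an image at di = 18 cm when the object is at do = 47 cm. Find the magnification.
M = −di/do = -0.383 (inverted image)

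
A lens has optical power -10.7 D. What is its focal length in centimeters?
f = 1/P = -9.346 cm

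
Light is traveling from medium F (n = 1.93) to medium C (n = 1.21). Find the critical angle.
θc = arcsin(n₂/n₁) = 38.82°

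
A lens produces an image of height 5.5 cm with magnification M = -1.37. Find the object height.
ho = |hi|/|M| = 4.015 cm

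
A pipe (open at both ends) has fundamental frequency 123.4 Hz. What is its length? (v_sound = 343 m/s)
L = v/(2f₁) = 1.39 m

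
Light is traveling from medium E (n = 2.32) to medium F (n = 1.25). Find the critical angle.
θc = arcsin(n₂/n₁) = 32.6°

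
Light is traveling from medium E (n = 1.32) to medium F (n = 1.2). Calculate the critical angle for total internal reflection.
θc = arcsin(n₂/n₁) = 65.38°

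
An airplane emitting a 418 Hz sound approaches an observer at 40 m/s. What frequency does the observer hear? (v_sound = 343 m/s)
f_obs = f·v/(v − v_s) = 473.2 Hz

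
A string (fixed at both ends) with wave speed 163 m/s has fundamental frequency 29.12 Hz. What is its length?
L = v/(2f₁) = 2.799 m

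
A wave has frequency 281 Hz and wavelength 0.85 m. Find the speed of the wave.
v = fλ = 238.8 m/s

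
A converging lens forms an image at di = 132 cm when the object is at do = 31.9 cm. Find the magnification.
M = −di/do = -4.138 (inverted image)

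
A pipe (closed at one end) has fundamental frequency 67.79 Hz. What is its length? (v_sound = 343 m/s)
L = v/(4f₁) = 1.265 m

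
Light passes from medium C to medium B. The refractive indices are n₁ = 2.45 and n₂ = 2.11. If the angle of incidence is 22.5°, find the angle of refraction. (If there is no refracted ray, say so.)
sin θ₂ = (n₁/n₂)·sin θ₁ = 0.4443 → θ₂ = 26.38°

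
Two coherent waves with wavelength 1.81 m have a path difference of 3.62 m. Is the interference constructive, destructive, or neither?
constructive — path difference = 2λ, a whole number of wavelengths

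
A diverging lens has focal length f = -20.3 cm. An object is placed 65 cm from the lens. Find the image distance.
1/di = 1/f − 1/do → di = -15.47 cm (virtual image)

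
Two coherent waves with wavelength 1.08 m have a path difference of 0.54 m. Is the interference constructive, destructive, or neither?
destructive — path difference = 0.5λ, an odd multiple of λ/2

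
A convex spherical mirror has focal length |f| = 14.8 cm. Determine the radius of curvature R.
R = 2|f| = 29.6 cm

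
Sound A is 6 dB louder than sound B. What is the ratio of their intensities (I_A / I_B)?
I_A/I_B = 10^(Δβ/10) = 3.981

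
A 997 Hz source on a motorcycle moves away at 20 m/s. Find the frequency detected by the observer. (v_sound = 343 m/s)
f_obs = f·v/(v + v_s) = 942.1 Hz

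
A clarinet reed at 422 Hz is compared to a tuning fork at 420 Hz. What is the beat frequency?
2 Hz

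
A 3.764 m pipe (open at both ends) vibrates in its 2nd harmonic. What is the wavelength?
λₙ = 2L/n = 3.764 m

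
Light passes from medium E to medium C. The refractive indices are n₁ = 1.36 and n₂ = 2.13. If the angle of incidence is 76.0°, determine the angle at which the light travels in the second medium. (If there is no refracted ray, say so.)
sin θ₂ = (n₁/n₂)·sin θ₁ = 0.6195 → θ₂ = 38.28°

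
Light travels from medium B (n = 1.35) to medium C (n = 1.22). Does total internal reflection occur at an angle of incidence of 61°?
θc = arcsin(n₂/n₁) = 64.65°; 61° < θc, so no — the ray refracts.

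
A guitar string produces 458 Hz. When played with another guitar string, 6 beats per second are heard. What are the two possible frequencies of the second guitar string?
f₂ = 458 ± 6 Hz → 464 Hz or 452 Hz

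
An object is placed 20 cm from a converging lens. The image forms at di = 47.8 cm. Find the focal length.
1/f = 1/do + 1/di → f = 14.1 cm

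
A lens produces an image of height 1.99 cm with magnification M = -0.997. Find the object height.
ho = |hi|/|M| = 1.996 cm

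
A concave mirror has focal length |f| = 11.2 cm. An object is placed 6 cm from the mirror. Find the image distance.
f = +11.2 cm (concave); 1/di = 1/f − 1/do → di = -12.92 cm (virtual image, behind mirror)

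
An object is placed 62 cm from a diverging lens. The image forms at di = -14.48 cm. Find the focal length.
1/f = 1/do + 1/di → f = -18.89 cm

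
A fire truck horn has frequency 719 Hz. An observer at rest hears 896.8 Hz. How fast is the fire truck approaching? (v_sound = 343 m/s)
v_s = v·(1 − f/f_obs) = 68 m/s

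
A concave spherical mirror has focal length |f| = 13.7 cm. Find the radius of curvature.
R = 2|f| = 27.4 cm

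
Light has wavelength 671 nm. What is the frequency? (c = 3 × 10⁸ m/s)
f = c/λ = 4.471 × 10¹⁴ Hz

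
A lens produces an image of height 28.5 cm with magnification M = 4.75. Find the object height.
ho = |hi|/|M| = 6 cm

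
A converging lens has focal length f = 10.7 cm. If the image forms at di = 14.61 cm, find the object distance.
1/do = 1/f − 1/di → do = 39.98 cm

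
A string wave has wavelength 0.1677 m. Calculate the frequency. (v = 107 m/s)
f = v/λ = 638 Hz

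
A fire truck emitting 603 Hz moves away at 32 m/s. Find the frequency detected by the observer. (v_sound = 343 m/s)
f_obs = f·v/(v + v_s) = 551.5 Hz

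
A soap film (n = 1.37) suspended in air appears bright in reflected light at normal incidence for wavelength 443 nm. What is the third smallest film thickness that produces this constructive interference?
2nt = (m − ½)λ with m = 3 → t = (m − ½)λ/(2n) = 404.2 nm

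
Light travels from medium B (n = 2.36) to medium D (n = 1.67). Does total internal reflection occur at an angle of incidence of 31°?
θc = arcsin(n₂/n₁) = 45.04°; 31° < θc, so no — the ray refracts.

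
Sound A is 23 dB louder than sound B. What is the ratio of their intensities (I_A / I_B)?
I_A/I_B = 10^(Δβ/10) = 199.5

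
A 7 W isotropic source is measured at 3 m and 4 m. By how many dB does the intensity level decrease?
Δβ = 20·log₁₀(r₂/r₁) = 2.499 dB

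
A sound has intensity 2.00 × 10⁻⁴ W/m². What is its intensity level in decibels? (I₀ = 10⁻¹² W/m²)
β = 10·log₁₀(I/I₀) = 83.01 dB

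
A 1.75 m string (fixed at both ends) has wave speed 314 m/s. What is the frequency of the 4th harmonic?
fₙ = nv/(2L) = 358.9 Hz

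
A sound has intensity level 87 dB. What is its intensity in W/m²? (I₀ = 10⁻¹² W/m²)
I = I₀·10^(β/10) = 5.01 × 10⁻⁴ W/m²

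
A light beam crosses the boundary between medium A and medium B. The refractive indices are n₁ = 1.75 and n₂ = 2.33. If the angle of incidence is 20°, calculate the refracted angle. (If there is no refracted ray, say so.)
sin θ₂ = (n₁/n₂)·sin θ₁ = 0.2569 → θ₂ = 14.89°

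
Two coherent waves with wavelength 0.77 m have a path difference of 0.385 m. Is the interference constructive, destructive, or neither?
destructive — path difference = 0.5λ, an odd multiple of λ/2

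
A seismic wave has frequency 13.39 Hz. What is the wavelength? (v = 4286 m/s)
λ = v/f = 320.1 m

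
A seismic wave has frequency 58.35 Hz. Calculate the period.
T = 1/f = 0.01714 s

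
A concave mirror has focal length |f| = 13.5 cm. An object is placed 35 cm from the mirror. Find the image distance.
f = +13.5 cm (concave); 1/di = 1/f − 1/do → di = 21.98 cm (real image, in front of mirror)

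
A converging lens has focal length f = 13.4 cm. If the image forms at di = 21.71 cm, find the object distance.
1/do = 1/f − 1/di → do = 35.01 cm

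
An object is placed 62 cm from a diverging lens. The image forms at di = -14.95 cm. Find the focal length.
1/f = 1/do + 1/di → f = -19.7 cm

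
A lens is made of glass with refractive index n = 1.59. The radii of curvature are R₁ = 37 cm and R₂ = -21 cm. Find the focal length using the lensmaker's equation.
1/f = (n − 1)(1/R₁ − 1/R₂) → f = 22.71 cm (converging lens)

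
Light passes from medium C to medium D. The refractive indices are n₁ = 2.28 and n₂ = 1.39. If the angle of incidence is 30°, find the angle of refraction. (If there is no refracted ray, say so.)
sin θ₂ = (n₁/n₂)·sin θ₁ = 0.8201 → θ₂ = 55.1°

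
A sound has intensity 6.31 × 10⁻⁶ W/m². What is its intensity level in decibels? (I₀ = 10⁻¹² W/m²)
β = 10·log₁₀(I/I₀) = 68 dB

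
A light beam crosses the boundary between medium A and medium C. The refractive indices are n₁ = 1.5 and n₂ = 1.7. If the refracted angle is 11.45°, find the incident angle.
sin θ₁ = (n₂/n₁)·sin θ₂ → θ₁ = 13°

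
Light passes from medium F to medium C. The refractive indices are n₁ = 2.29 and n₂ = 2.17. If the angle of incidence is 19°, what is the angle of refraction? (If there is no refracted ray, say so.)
sin θ₂ = (n₁/n₂)·sin θ₁ = 0.3436 → θ₂ = 20.09°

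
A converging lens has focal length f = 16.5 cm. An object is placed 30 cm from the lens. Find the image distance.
1/di = 1/f − 1/do → di = 36.67 cm (real image)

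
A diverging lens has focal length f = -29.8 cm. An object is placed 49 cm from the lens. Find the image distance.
1/di = 1/f − 1/do → di = -18.53 cm (virtual image)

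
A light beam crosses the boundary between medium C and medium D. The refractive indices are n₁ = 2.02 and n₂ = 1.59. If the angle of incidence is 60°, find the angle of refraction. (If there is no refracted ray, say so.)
sin θ₂ = (n₁/n₂)·sin θ₁ = 1.1 > 1, so there is no refracted ray — the light undergoes total internal reflection.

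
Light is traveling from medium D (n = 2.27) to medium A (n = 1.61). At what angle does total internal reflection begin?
θc = arcsin(n₂/n₁) = 45.17°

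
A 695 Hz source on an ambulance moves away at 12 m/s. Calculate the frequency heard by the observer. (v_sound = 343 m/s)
f_obs = f·v/(v + v_s) = 671.5 Hz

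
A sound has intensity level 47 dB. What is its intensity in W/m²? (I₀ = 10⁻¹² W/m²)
I = I₀·10^(β/10) = 5.01 × 10⁻⁸ W/m²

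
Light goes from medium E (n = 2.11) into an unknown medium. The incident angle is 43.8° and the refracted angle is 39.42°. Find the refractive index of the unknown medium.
n₂ = n₁·sin θ₁ / sin θ₂ = 2.3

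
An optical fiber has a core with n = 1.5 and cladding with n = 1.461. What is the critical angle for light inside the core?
θc = arcsin(n_cladding/n_core) = 76.91°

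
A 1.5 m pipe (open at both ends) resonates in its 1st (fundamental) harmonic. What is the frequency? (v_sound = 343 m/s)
fₙ = nv/(2L) = 114.3 Hz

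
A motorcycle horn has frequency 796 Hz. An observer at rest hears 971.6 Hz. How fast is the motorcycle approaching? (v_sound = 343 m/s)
v_s = v·(1 − f/f_obs) = 61.99 m/s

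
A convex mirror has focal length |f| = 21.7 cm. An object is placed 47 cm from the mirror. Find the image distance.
f = −21.7 cm (convex); 1/di = 1/f − 1/do → di = -14.85 cm (virtual image, behind mirror)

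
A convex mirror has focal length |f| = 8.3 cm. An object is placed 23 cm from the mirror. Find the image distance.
f = −8.3 cm (convex); 1/di = 1/f − 1/do → di = -6.099 cm (virtual image, behind mirror)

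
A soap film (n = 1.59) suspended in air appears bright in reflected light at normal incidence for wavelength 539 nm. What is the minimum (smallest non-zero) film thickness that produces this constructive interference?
2nt = (m − ½)λ with m = 1 → t = (m − ½)λ/(2n) = 84.75 nm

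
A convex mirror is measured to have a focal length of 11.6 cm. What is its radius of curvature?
R = 2|f| = 23.2 cm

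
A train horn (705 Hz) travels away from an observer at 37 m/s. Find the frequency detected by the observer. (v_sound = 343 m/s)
f_obs = f·v/(v + v_s) = 636.4 Hz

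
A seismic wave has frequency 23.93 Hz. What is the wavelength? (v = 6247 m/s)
λ = v/f = 261.1 m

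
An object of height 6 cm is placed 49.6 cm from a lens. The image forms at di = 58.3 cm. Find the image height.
hi = (-di/do) × ho = -7.052 cm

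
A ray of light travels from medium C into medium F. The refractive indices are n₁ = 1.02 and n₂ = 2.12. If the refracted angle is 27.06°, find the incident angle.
sin θ₁ = (n₂/n₁)·sin θ₂ → θ₁ = 71°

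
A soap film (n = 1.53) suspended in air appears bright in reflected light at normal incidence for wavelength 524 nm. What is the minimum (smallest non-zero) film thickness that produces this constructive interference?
2nt = (m − ½)λ with m = 1 → t = (m − ½)λ/(2n) = 85.62 nm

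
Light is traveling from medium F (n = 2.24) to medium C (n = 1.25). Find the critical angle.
θc = arcsin(n₂/n₁) = 33.92°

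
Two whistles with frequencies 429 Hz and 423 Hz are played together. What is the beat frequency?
6 Hz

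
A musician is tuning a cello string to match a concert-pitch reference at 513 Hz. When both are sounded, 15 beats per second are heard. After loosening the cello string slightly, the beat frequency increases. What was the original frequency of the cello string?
498 Hz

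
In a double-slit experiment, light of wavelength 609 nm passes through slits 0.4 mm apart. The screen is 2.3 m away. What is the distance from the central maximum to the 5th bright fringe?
y = mλL/d = 17.51 mm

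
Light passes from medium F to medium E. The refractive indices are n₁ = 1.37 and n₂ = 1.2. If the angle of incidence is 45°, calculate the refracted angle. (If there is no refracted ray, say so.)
sin θ₂ = (n₁/n₂)·sin θ₁ = 0.8073 → θ₂ = 53.83°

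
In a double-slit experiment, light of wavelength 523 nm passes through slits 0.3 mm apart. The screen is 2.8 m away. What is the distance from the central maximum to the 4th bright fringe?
y = mλL/d = 19.53 mm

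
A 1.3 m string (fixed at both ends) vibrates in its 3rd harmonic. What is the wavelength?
λₙ = 2L/n = 0.8667 m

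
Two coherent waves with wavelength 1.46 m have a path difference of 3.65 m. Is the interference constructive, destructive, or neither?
destructive — path difference = 2.5λ, an odd multiple of λ/2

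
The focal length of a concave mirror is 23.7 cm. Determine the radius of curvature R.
R = 2|f| = 47.4 cm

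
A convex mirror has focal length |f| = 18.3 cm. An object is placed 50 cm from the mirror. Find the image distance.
f = −18.3 cm (convex); 1/di = 1/f − 1/do → di = -13.4 cm (virtual image, behind mirror)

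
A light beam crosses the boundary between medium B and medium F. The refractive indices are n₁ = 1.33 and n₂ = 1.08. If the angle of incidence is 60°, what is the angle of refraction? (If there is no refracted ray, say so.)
sin θ₂ = (n₁/n₂)·sin θ₁ = 1.066 > 1, so there is no refracted ray — the light undergoes total internal reflection.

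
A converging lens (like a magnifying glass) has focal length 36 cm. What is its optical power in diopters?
P = 1/f = 2.778 D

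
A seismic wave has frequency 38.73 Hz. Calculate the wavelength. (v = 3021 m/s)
λ = v/f = 78 m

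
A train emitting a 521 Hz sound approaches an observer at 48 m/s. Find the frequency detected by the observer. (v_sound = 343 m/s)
f_obs = f·v/(v − v_s) = 605.8 Hz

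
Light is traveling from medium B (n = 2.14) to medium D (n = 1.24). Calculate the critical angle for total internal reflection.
θc = arcsin(n₂/n₁) = 35.41°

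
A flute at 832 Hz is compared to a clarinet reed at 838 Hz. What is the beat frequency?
6 Hz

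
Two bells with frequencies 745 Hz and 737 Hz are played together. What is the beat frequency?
8 Hz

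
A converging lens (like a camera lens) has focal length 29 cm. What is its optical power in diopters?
P = 1/f = 3.448 D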